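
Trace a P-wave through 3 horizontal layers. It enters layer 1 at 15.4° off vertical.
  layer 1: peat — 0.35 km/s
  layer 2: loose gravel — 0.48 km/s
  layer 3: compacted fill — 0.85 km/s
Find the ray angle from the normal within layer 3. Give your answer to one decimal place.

Snell's law across each interface conserves sin θ / V, so sin θ_3 = V_3·sin θ₁/V₁.
sin θ_3 = 0.85 × sin 15.4° / 0.35 = 0.6449.
θ_3 = 40.16° from the vertical.

40.2°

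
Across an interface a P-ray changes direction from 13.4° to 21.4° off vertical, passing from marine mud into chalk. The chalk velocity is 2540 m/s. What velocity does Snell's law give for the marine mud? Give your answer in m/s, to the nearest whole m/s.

Snell's law: sin 13.4°/V₁ = sin 21.4°/V₂.
V₁ = V₂·sin 13.4°/sin 21.4° = 2540 × 0.6351 = 1613.26 m/s.

1613 m/s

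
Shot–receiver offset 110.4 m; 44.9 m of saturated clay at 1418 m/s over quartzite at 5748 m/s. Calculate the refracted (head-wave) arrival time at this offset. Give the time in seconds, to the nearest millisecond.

0.081 s

t = x/V₂ + 2h·√(V₂²−V₁²)/(V₁V₂).
√(V₂²−V₁²) = √(5748²−1418²) = 5570.3 m/s; delay term = 2·44.9·5570.3/(1418·5748) = 0.06137 s.
t = 110.4/5748 + 0.06137 = 0.08058 s.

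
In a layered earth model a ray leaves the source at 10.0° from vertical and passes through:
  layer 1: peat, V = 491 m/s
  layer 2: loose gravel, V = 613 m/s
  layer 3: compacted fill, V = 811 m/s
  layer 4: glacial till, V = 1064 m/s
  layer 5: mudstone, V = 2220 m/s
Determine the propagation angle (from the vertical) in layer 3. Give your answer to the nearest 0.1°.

16.7°

Ray parameter p = sin 10.0° / 491 = 3.5366e-04 s/m.
sin θ_3 = p·V_3 = 3.5366e-04 × 811 = 0.2868.
θ_3 = 16.67° from the vertical.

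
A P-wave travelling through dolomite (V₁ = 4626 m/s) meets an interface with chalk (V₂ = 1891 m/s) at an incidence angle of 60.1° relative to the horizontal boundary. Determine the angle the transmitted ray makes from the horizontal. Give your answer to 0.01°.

78.24°

Angle from the normal: 90° − 60.1° = 29.9°.
Snell's law: sin θ₂ = (V₂/V₁)·sin θ₁ = (1891/4626)·sin 29.9° = 0.2038.
θ₂ = arcsin 0.2038 = 11.76° from the normal.
From the interface: 90° − 11.76° = 78.24°.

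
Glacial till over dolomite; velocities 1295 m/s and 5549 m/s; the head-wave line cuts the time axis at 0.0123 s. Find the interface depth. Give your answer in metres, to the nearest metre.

h = tᵢ·V₁·V₂ / (2·√(V₂²−V₁²)).
√(V₂²−V₁²) = √(5549² − 1295²) = 5395.8 m/s.
h = 0.0123 s × 1295 × 5549 / (2 × 5395.8) = 8.19 m.

8 m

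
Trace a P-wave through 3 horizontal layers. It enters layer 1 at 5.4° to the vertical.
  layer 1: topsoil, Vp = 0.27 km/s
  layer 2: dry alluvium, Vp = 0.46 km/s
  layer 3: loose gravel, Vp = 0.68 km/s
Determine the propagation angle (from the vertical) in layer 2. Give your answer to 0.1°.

9.2°

Snell's law across each interface conserves sin θ / V, so sin θ_2 = V_2·sin θ₁/V₁.
sin θ_2 = 0.46 × sin 5.4° / 0.27 = 0.1603.
θ_2 = 9.23° from the vertical.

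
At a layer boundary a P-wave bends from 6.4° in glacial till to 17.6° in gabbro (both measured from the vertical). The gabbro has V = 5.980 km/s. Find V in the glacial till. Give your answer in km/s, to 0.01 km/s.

2.20 km/s

Snell's law: sin 6.4°/V₁ = sin 17.6°/V₂.
V₁ = V₂·sin 6.4°/sin 17.6° = 5.980 × 0.3687 = 2.20 km/s.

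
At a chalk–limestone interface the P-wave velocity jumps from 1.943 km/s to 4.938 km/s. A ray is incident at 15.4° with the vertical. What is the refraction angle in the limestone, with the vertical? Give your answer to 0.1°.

42.4°

Snell's law: sin θ₂ = (V₂/V₁)·sin θ₁ = (4.938/1.943)·sin 15.4° = 0.6749.
θ₂ = sin⁻¹(0.6749) = 42.45° (from vertical).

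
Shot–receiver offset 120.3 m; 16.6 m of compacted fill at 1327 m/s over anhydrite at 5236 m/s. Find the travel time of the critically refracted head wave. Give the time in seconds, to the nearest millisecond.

0.047 s

θ_c = arcsin(V₁/V₂) = arcsin(1327/5236) = 14.68°, cos θ_c = 0.9674.
Intercept time tᵢ = 2h cos θ_c / V₁ = 2·16.6·0.9674/1327 = 0.02420 s.
t = x/V₂ + tᵢ = 120.3/5236 + 0.02420 = 0.04718 s.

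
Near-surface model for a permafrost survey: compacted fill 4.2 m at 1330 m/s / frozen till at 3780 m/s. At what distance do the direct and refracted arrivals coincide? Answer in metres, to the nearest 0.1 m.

θ_c = arcsin(1330/3780) = 20.60°, so cos θ_c = 0.9361 and tᵢ = 2h cos θ_c/V₁ = 0.0059 s.
At crossover x/V₁ = x/V₂ + tᵢ ⇒ x = tᵢ/(1/V₁ − 1/V₂) = 0.00591/(7.5188e-04 − 2.6455e-04) = 12.13 m.

12.1 m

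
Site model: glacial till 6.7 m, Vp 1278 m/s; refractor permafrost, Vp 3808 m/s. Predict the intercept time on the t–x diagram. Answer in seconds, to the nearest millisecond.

θ_c = arcsin(V₁/V₂) = arcsin(1278/3808) = 19.61°; cos θ_c = 0.9420.
tᵢ = 2h·cos θ_c / V₁ = 2·6.7·0.9420 / 1278 = 0.00988 s.

0.010 s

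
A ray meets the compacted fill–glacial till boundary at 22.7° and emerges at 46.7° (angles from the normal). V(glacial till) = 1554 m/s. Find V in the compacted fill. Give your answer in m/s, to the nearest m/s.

Snell's law: sin 22.7°/V₁ = sin 46.7°/V₂.
V₁ = V₂·sin 22.7°/sin 46.7° = 1554 × 0.5303 = 824.02 m/s.

824 m/s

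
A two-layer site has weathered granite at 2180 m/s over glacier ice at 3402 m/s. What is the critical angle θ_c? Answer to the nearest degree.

40°

At critical incidence the refracted ray runs along the interface (θ₂ = 90°), so sin θ_c = V₁/V₂.
θ_c = arcsin(2180/3402) = arcsin 0.6408 = 39.85°.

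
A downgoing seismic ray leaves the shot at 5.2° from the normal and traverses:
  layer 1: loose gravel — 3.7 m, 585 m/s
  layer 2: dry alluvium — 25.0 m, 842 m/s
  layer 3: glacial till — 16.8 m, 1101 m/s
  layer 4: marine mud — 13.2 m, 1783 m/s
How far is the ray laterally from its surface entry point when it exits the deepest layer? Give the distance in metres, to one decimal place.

Apply Snell's law at each interface; in layer i the horizontal offset is hᵢ·tan θᵢ.
Layer 1: θ = 5.20°; offset = 3.7·tan 5.20° = 0.337 m.
Layer 2: sin θ = 842·sin 5.2°/585 = 0.1304, θ = 7.50°; offset = 25.0·tan 7.50° = 3.289 m.
Layer 3: sin θ = 1101·sin 5.2°/585 = 0.1706, θ = 9.82°; offset = 16.8·tan 9.82° = 2.908 m.
Layer 4: sin θ = 1783·sin 5.2°/585 = 0.2762, θ = 16.04°; offset = 13.2·tan 16.04° = 3.794 m.
Total horizontal offset = 10.328 m.

10.3 m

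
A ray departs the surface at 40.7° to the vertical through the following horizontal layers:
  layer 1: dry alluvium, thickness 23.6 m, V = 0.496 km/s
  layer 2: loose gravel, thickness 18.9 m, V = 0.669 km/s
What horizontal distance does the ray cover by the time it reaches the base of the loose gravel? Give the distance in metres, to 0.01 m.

Apply Snell's law at each interface; in layer i the horizontal offset is hᵢ·tan θᵢ.
Layer 1: θ = 40.70°; offset = 23.6·tan 40.70° = 20.2992 m.
Layer 2: sin θ = 0.669·sin 40.7°/0.496 = 0.8795, θ = 61.59°; offset = 18.9·tan 61.59° = 34.9365 m.
Summing the layer offsets gives 55.2357 m.

55.24 m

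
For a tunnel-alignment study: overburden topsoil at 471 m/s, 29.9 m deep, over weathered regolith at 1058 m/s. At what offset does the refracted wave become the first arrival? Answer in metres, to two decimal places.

x_cross = 2h·√((V₂+V₁)/(V₂−V₁)).
(V₂+V₁)/(V₂−V₁) = (1058+471)/(1058−471) = 2.6048; √ = 1.6139.
x_cross = 2·29.9·1.6139 = 96.51 m.

96.51 m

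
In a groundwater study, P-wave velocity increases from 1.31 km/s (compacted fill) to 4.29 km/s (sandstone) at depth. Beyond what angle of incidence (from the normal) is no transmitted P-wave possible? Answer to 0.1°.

Critical incidence: sin θ_c = V₁/V₂ = 1.31/4.29 = 0.3054.
θ_c = arcsin 0.3054 = 17.78°.

17.8°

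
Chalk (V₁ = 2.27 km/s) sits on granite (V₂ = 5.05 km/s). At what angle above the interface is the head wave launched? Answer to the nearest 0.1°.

63.3°

At critical incidence the refracted ray runs along the interface (θ₂ = 90°), so sin θ_c = V₁/V₂.
θ_c = arcsin(2.27/5.05) = arcsin 0.4495 = 26.71°.
Measured from the interface: 90° − 26.71° = 63.29°.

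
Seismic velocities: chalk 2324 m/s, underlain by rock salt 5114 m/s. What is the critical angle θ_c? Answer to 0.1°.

27.0°

At critical incidence the refracted ray runs along the interface (θ₂ = 90°), so sin θ_c = V₁/V₂.
θ_c = arcsin(2324/5114) = arcsin 0.4544 = 27.03°.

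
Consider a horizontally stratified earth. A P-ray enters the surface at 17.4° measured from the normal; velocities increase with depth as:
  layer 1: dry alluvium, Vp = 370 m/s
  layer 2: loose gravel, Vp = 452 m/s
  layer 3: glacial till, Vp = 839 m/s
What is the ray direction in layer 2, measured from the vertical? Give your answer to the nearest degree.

21°

Snell's law across each interface conserves sin θ / V, so sin θ_2 = V_2·sin θ₁/V₁.
sin θ_2 = 452 × sin 17.4° / 370 = 0.3653.
θ_2 = arcsin 0.3653 = 21.43°.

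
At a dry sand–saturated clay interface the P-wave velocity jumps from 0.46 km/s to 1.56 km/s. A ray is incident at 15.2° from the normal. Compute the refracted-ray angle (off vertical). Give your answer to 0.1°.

62.8°

sin θ₁/V₁ = sin θ₂/V₂ ⇒ sin θ₂ = 1.56·sin 15.2°/0.46 = 1.56·0.2622/0.46 = 0.8892.
θ₂ = sin⁻¹(0.8892) = 62.77° (from vertical).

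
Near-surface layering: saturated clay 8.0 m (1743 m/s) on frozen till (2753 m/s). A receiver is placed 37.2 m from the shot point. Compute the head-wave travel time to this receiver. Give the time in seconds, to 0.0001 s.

θ_c = arcsin(V₁/V₂) = arcsin(1743/2753) = 39.28°, cos θ_c = 0.7740.
Intercept time tᵢ = 2h cos θ_c / V₁ = 2·8.0·0.7740/1743 = 0.00711 s.
t = x/V₂ + tᵢ = 37.2/2753 + 0.00711 = 0.02062 s.

0.0206 s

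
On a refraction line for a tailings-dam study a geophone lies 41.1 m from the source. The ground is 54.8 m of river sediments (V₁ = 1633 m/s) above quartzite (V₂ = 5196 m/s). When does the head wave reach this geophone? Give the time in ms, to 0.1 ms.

71.6 ms

θ_c = arcsin(V₁/V₂) = arcsin(1633/5196) = 18.32°, cos θ_c = 0.9493.
Intercept time tᵢ = 2h cos θ_c / V₁ = 2·54.8·0.9493/1633 = 0.06372 s.
t = x/V₂ + tᵢ = 41.1/5196 + 0.06372 = 0.07162 s.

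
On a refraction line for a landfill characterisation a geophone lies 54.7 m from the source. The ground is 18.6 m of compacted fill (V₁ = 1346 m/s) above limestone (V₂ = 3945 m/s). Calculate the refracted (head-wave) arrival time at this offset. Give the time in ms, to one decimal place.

θ_c = arcsin(V₁/V₂) = arcsin(1346/3945) = 19.95°, cos θ_c = 0.9400.
Intercept time tᵢ = 2h cos θ_c / V₁ = 2·18.6·0.9400/1346 = 0.02598 s.
t = x/V₂ + tᵢ = 54.7/3945 + 0.02598 = 0.03984 s.

39.8 ms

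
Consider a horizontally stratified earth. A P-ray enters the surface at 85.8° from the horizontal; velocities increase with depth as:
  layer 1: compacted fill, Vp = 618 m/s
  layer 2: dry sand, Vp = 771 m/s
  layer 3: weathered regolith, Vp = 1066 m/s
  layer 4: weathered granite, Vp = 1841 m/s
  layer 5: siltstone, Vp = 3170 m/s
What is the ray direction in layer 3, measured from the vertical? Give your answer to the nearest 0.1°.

From the normal: θ₁ = 90° − 85.8° = 4.2°.
Ray parameter p = sin 4.2° / 618 = 1.1851e-04 s/m.
sin θ_3 = p·V_3 = 1.1851e-04 × 1066 = 0.1263.
θ_3 = arcsin 0.1263 = 7.26°.

7.3°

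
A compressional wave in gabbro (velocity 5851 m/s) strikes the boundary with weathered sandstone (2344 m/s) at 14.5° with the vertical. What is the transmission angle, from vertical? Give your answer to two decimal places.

sin θ₁/V₁ = sin θ₂/V₂ ⇒ sin θ₂ = 2344·sin 14.5°/5851 = 2344·0.2504/5851 = 0.1003.
θ₂ = sin⁻¹(0.1003) = 5.76° (from vertical).

5.76°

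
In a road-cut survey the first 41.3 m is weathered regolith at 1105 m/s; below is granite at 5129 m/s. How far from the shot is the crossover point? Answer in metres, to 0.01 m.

102.81 m

x_cross = 2h·√((V₂+V₁)/(V₂−V₁)).
(V₂+V₁)/(V₂−V₁) = (5129+1105)/(5129−1105) = 1.5492; √ = 1.2447.
x_cross = 2·41.3·1.2447 = 102.81 m.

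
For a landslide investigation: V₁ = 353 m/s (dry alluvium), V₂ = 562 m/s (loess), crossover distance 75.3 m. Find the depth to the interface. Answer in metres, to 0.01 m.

h = (x_cross/2)·√((V₂−V₁)/(V₂+V₁)).
(V₂−V₁)/(V₂+V₁) = (562−353)/(562+353) = 0.2284; √ = 0.4779.
h = (75.3/2)·0.4779 = 17.99 m.

17.99 m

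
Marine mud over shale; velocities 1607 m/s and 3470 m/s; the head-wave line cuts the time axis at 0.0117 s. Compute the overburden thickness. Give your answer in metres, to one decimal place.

10.6 m

h = tᵢ·V₁·V₂ / (2·√(V₂²−V₁²)).
√(V₂²−V₁²) = √(3470² − 1607²) = 3075.5 m/s.
h = 0.0117 s × 1607 × 3470 / (2 × 3075.5) = 10.61 m.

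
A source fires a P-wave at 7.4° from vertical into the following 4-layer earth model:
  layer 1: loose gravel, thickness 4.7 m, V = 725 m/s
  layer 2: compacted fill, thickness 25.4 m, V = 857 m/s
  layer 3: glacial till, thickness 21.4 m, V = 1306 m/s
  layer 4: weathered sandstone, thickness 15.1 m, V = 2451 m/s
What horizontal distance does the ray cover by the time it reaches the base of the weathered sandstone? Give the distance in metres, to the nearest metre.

p = sin θ₁/V₁ = sin 7.4°/725 = 1.7765e-04 s/m is conserved through the stack.
Layer 1: θ = 7.40°; offset = 4.7·tan 7.40° = 0.610 m.
Layer 2: sin θ = p·857 = 0.1522 → θ = 8.76°; offset = 25.4·tan 8.76° = 3.913 m.
Layer 3: sin θ = p·1306 = 0.2320 → θ = 13.42°; offset = 21.4·tan 13.42° = 5.104 m.
Layer 4: sin θ = p·2451 = 0.4354 → θ = 25.81°; offset = 15.1·tan 25.81° = 7.303 m.
Summing the layer offsets gives 16.931 m.

17 m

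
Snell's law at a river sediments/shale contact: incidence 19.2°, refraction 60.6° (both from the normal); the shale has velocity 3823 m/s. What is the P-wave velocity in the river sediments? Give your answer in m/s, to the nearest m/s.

1443 m/s

Snell's law: sin 19.2°/V₁ = sin 60.6°/V₂.
V₁ = V₂·sin 19.2°/sin 60.6° = 3823 × 0.3775 = 1443.11 m/s.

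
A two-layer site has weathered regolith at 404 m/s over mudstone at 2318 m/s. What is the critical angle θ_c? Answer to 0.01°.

10.04°

Critical incidence: sin θ_c = V₁/V₂ = 404/2318 = 0.1743.
θ_c = arcsin 0.1743 = 10.04°.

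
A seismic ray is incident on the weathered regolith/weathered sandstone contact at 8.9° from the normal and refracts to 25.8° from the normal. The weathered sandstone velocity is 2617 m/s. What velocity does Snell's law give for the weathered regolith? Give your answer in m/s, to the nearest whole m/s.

930 m/s

Snell's law: sin 8.9°/V₁ = sin 25.8°/V₂.
V₁ = V₂·sin 8.9°/sin 25.8° = 2617 × 0.3555 = 930.26 m/s.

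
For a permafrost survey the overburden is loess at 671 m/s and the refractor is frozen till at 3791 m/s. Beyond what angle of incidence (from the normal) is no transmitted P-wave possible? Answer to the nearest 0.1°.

At critical incidence the refracted ray runs along the interface (θ₂ = 90°), so sin θ_c = V₁/V₂.
θ_c = arcsin(671/3791) = arcsin 0.1770 = 10.19°.

10.2°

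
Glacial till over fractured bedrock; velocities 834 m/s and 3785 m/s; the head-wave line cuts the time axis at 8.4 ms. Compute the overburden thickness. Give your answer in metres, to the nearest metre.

θ_c = arcsin(834/3785) = 12.73°; cos θ_c = 0.9754.
tᵢ = 2h cos θ_c/V₁ ⇒ h = tᵢ·V₁/(2 cos θ_c) = 0.0084·834/(2·0.9754) = 3.59 m.

4 m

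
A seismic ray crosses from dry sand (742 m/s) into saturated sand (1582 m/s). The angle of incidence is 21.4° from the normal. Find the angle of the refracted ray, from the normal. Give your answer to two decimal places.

51.07°

Snell's law: sin θ₂ = (V₂/V₁)·sin θ₁ = (1582/742)·sin 21.4° = 0.7779.
θ₂ = sin⁻¹(0.7779) = 51.07° (from vertical).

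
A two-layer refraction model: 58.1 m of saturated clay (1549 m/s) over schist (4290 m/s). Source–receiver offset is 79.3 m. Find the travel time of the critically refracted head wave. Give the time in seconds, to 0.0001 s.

0.0884 s

t = x/V₂ + 2h·√(V₂²−V₁²)/(V₁V₂).
√(V₂²−V₁²) = √(4290²−1549²) = 4000.6 m/s; delay term = 2·58.1·4000.6/(1549·4290) = 0.06996 s.
t = 79.3/4290 + 0.06996 = 0.08844 s.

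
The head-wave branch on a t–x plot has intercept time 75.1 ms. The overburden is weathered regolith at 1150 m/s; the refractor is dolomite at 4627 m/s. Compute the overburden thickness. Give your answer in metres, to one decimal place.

44.6 m

h = tᵢ·V₁·V₂ / (2·√(V₂²−V₁²)).
√(V₂²−V₁²) = √(4627² − 1150²) = 4481.8 m/s.
h = 0.0751 s × 1150 × 4627 / (2 × 4481.8) = 44.58 m.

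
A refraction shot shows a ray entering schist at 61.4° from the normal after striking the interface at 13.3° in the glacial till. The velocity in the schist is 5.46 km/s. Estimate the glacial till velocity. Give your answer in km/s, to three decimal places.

sin 13.3° = 0.2300; sin 61.4° = 0.8780.
V₁ = V₂·(sin θ₁/sin θ₂) = 5.46·(0.2300/0.8780) = 1.431 km/s.

1.431 km/s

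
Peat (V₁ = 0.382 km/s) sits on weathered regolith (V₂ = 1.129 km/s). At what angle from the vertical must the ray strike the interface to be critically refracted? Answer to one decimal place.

Critical incidence: sin θ_c = V₁/V₂ = 0.382/1.129 = 0.3384.
θ_c = arcsin 0.3384 = 19.78°.

19.8°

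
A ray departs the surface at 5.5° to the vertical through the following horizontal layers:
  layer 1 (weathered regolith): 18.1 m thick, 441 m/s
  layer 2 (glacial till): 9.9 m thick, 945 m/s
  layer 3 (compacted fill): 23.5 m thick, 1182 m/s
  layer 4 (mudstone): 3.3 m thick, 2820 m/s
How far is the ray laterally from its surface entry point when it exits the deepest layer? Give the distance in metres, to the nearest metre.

13 m

p = sin θ₁/V₁ = sin 5.5°/441 = 2.1734e-04 s/m is conserved through the stack.
Layer 1: θ = 5.50°; offset = 18.1·tan 5.50° = 1.743 m.
Layer 2: sin θ = p·945 = 0.2054 → θ = 11.85°; offset = 9.9·tan 11.85° = 2.078 m.
Layer 3: sin θ = p·1182 = 0.2569 → θ = 14.89°; offset = 23.5·tan 14.89° = 6.247 m.
Layer 4: sin θ = p·2820 = 0.6129 → θ = 37.80°; offset = 3.3·tan 37.80° = 2.560 m.
Summing the layer offsets gives 12.627 m.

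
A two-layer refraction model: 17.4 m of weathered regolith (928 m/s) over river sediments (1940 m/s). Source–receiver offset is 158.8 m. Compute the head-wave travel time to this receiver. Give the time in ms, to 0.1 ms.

114.8 ms

t = x/V₂ + 2h·√(V₂²−V₁²)/(V₁V₂).
√(V₂²−V₁²) = √(1940²−928²) = 1703.6 m/s; delay term = 2·17.4·1703.6/(928·1940) = 0.03293 s.
t = 158.8/1940 + 0.03293 = 0.11479 s.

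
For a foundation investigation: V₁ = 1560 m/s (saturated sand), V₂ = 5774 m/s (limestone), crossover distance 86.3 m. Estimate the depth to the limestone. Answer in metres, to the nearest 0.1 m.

h = (x_cross/2)·√((V₂−V₁)/(V₂+V₁)).
(V₂−V₁)/(V₂+V₁) = (5774−1560)/(5774+1560) = 0.5746; √ = 0.7580.
h = (86.3/2)·0.7580 = 32.71 m.

32.7 m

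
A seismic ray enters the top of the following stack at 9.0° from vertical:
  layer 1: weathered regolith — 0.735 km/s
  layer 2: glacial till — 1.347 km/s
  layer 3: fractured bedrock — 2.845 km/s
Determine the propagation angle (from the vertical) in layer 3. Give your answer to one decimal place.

37.3°

Snell's law across each interface conserves sin θ / V, so sin θ_3 = V_3·sin θ₁/V₁.
sin θ_3 = 2.845 × sin 9.0° / 0.735 = 0.6055.
θ_3 = 37.27° from the vertical.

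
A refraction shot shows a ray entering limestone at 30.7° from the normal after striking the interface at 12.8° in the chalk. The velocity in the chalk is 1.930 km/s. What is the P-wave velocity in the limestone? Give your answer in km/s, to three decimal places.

Snell's law: sin 12.8°/V₁ = sin 30.7°/V₂.
V₂ = V₁·sin 30.7°/sin 12.8° = 1.930 × 2.3044 = 4.448 km/s.

4.448 km/s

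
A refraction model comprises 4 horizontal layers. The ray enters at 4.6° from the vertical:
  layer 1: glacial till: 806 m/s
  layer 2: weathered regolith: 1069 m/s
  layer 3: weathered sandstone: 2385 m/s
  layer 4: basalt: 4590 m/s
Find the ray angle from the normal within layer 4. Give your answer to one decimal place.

Ray parameter p = sin 4.6° / 806 = 9.9502e-05 s/m.
sin θ_4 = p·V_4 = 9.9502e-05 × 4590 = 0.4567.
θ_4 = 27.18° from the vertical.

27.2°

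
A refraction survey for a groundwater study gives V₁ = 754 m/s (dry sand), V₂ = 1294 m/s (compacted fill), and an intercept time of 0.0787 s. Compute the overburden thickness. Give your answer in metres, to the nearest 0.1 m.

θ_c = arcsin(754/1294) = 35.64°; cos θ_c = 0.8127.
tᵢ = 2h cos θ_c/V₁ ⇒ h = tᵢ·V₁/(2 cos θ_c) = 0.0787·754/(2·0.8127) = 36.51 m.

36.5 m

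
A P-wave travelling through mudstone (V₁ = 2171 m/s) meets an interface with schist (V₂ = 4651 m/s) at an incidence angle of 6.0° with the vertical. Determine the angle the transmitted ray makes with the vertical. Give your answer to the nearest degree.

sin θ₁/V₁ = sin θ₂/V₂ ⇒ sin θ₂ = 4651·sin 6.0°/2171 = 4651·0.1045/2171 = 0.2239.
θ₂ = sin⁻¹(0.2239) = 12.94° (from vertical).

13°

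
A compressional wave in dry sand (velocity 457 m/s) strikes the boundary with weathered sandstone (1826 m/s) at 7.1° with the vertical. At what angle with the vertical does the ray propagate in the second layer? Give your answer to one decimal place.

29.6°

Snell's law: sin θ₂ = (V₂/V₁)·sin θ₁ = (1826/457)·sin 7.1° = 0.4939.
θ₂ = arcsin 0.4939 = 29.59° from the normal.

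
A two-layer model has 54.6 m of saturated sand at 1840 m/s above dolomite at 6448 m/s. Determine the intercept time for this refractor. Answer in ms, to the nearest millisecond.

θ_c = arcsin(V₁/V₂) = arcsin(1840/6448) = 16.58°; cos θ_c = 0.9584.
tᵢ = 2h·cos θ_c / V₁ = 2·54.6·0.9584 / 1840 = 0.05688 s.

57 ms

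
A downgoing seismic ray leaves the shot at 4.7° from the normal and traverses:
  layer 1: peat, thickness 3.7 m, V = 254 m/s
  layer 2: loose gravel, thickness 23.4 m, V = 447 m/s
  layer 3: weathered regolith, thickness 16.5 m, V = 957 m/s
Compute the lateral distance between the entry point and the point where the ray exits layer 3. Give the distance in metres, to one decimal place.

9.1 m

Apply Snell's law at each interface; in layer i the horizontal offset is hᵢ·tan θᵢ.
Layer 1: θ = 4.70°; offset = 3.7·tan 4.70° = 0.304 m.
Layer 2: sin θ = 447·sin 4.7°/254 = 0.1442, θ = 8.29°; offset = 23.4·tan 8.29° = 3.410 m.
Layer 3: sin θ = 957·sin 4.7°/254 = 0.3087, θ = 17.98°; offset = 16.5·tan 17.98° = 5.355 m.
Total horizontal offset = 9.070 m.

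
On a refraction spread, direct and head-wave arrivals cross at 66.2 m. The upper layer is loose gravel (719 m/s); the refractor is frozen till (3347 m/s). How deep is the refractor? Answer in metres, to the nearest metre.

h = (x_cross/2)·√((V₂−V₁)/(V₂+V₁)).
(V₂−V₁)/(V₂+V₁) = (3347−719)/(3347+719) = 0.6463; √ = 0.8039.
h = (66.2/2)·0.8039 = 26.61 m.

27 m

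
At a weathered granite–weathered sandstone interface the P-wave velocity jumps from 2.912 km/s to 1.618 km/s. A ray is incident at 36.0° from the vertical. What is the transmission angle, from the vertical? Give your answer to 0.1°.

Snell's law: sin θ₂ = (V₂/V₁)·sin θ₁ = (1.618/2.912)·sin 36.0° = 0.3266.
θ₂ = sin⁻¹(0.3266) = 19.06° (from vertical).

19.1°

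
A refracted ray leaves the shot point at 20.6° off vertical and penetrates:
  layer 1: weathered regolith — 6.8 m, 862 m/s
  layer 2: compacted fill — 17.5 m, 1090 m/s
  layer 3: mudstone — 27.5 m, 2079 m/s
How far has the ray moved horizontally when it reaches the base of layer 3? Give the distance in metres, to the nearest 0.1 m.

55.4 m

Apply Snell's law at each interface; in layer i the horizontal offset is hᵢ·tan θᵢ.
Layer 1: θ = 20.60°; offset = 6.8·tan 20.60° = 2.556 m.
Layer 2: sin θ = 1090·sin 20.6°/862 = 0.4449, θ = 26.42°; offset = 17.5·tan 26.42° = 8.694 m.
Layer 3: sin θ = 2079·sin 20.6°/862 = 0.8486, θ = 58.06°; offset = 27.5·tan 58.06° = 44.108 m.
Σ offsets = 55.358 m.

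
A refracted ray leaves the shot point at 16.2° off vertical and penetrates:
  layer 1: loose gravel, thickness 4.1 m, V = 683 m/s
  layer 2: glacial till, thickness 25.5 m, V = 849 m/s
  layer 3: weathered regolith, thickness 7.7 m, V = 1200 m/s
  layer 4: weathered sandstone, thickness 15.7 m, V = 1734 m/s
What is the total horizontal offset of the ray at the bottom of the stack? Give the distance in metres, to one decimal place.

Apply Snell's law at each interface; in layer i the horizontal offset is hᵢ·tan θᵢ.
Layer 1: θ = 16.20°; offset = 4.1·tan 16.20° = 1.191 m.
Layer 2: sin θ = 849·sin 16.2°/683 = 0.3468, θ = 20.29°; offset = 25.5·tan 20.29° = 9.429 m.
Layer 3: sin θ = 1200·sin 16.2°/683 = 0.4902, θ = 29.35°; offset = 7.7·tan 29.35° = 4.330 m.
Layer 4: sin θ = 1734·sin 16.2°/683 = 0.7083, θ = 45.10°; offset = 15.7·tan 45.10° = 15.753 m.
Σ offsets = 30.703 m.

30.7 m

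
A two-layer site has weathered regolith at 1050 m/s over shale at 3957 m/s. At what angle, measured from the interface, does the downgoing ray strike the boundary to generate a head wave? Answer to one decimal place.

Critical incidence: sin θ_c = V₁/V₂ = 1050/3957 = 0.2654.
θ_c = arcsin 0.2654 = 15.39°.
Measured from the interface: 90° − 15.39° = 74.61°.

74.6°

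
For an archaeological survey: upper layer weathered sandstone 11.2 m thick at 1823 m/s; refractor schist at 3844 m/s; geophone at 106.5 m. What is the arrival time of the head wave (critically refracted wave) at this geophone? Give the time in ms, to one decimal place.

θ_c = arcsin(V₁/V₂) = arcsin(1823/3844) = 28.31°, cos θ_c = 0.8804.
Intercept time tᵢ = 2h cos θ_c / V₁ = 2·11.2·0.8804/1823 = 0.01082 s.
t = x/V₂ + tᵢ = 106.5/3844 + 0.01082 = 0.03852 s.

38.5 ms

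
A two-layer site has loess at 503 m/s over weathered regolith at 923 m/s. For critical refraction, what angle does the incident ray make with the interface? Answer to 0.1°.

Critical incidence: sin θ_c = V₁/V₂ = 503/923 = 0.5450.
θ_c = arcsin 0.5450 = 33.02°.
Measured from the interface: 90° − 33.02° = 56.98°.

57.0°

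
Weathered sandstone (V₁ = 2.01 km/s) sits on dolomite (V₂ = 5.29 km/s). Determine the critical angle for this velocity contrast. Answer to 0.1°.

Critical incidence: sin θ_c = V₁/V₂ = 2.01/5.29 = 0.3800.
θ_c = arcsin 0.3800 = 22.33°.

22.3°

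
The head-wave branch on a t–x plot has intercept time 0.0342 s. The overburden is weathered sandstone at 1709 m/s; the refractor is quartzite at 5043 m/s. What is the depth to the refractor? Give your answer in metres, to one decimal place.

h = tᵢ·V₁·V₂ / (2·√(V₂²−V₁²)).
√(V₂²−V₁²) = √(5043² − 1709²) = 4744.6 m/s.
h = 0.0342 s × 1709 × 5043 / (2 × 4744.6) = 31.06 m.

31.1 m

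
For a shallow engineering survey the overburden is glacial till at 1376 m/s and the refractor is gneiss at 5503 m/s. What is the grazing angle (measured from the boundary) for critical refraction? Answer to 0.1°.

Critical incidence: sin θ_c = V₁/V₂ = 1376/5503 = 0.2500.
θ_c = arcsin 0.2500 = 14.48°.
Measured from the interface: 90° − 14.48° = 75.52°.

75.5°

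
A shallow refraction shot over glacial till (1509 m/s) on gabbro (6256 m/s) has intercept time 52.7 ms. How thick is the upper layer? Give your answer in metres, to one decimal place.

41.0 m

h = tᵢ·V₁·V₂ / (2·√(V₂²−V₁²)).
√(V₂²−V₁²) = √(6256² − 1509²) = 6071.3 m/s.
h = 0.0527 s × 1509 × 6256 / (2 × 6071.3) = 40.97 m.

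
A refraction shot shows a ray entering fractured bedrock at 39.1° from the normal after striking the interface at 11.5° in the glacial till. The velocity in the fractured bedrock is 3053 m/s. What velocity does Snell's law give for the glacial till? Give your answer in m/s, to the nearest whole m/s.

965 m/s

Snell's law: sin 11.5°/V₁ = sin 39.1°/V₂.
V₁ = V₂·sin 11.5°/sin 39.1° = 3053 × 0.3161 = 965.11 m/s.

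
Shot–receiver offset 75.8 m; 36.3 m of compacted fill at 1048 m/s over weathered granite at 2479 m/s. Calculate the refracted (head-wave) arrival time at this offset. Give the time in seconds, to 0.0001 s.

t = x/V₂ + 2h·√(V₂²−V₁²)/(V₁V₂).
√(V₂²−V₁²) = √(2479²−1048²) = 2246.6 m/s; delay term = 2·36.3·2246.6/(1048·2479) = 0.06278 s.
t = 75.8/2479 + 0.06278 = 0.09336 s.

0.0934 s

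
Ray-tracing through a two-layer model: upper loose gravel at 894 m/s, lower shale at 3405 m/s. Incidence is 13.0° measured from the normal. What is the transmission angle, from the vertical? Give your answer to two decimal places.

58.96°

sin θ₁/V₁ = sin θ₂/V₂ ⇒ sin θ₂ = 3405·sin 13.0°/894 = 3405·0.2250/894 = 0.8568.
θ₂ = sin⁻¹(0.8568) = 58.96° (from vertical).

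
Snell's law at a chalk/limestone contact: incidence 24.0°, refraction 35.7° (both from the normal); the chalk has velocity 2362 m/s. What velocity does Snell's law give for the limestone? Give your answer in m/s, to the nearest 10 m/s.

Snell's law: sin 24.0°/V₁ = sin 35.7°/V₂.
V₂ = V₁·sin 35.7°/sin 24.0° = 2362 × 1.4347 = 3388.74 m/s.

3390 m/s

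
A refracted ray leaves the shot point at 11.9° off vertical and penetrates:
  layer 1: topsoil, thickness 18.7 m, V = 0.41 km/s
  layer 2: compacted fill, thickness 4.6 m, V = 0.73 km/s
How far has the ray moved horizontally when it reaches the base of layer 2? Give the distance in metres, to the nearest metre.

Apply Snell's law at each interface; in layer i the horizontal offset is hᵢ·tan θᵢ.
Layer 1: θ = 11.90°; offset = 18.7·tan 11.90° = 3.941 m.
Layer 2: sin θ = 0.73·sin 11.9°/0.41 = 0.3671, θ = 21.54°; offset = 4.6·tan 21.54° = 1.816 m.
Summing the layer offsets gives 5.756 m.

6 m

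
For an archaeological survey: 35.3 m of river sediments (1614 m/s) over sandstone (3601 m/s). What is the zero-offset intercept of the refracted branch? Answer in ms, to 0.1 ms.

tᵢ = 2h·√(V₂²−V₁²)/(V₁V₂).
√(V₂²−V₁²) = √(3601²−1614²) = 3219.0 m/s.
tᵢ = 2·35.3·3219.0/(1614·3601) = 0.03910 s.

39.1 ms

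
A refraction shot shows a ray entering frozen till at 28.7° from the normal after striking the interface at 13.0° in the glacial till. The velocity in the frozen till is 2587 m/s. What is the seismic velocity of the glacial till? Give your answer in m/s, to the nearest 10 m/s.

Snell's law: sin 13.0°/V₁ = sin 28.7°/V₂.
V₁ = V₂·sin 13.0°/sin 28.7° = 2587 × 0.4684 = 1211.83 m/s.

1210 m/s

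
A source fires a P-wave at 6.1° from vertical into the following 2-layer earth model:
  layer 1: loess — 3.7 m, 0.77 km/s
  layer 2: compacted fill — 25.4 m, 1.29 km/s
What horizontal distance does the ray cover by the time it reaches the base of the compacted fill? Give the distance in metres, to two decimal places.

Ray parameter p = sin 6.1° / 0.77 km/s = 1.3801e-01 s/km.
Layer 1: θ = 6.10°; offset = 3.7·tan 6.10° = 0.3954 m.
Layer 2: sin θ = p·1.29 = 0.1780 → θ = 10.25°; offset = 25.4·tan 10.25° = 4.5953 m.
Σ offsets = 4.9907 m.

4.99 m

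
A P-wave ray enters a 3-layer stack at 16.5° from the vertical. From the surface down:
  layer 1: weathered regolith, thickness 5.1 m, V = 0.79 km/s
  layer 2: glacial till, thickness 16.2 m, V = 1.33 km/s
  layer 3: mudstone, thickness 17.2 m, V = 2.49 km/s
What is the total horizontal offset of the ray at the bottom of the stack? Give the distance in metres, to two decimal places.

44.88 m

p = sin θ₁/V₁ = sin 16.5°/0.79 = 3.5951e-01 s/km is conserved through the stack.
Layer 1: θ = 16.50°; offset = 5.1·tan 16.50° = 1.5107 m.
Layer 2: sin θ = p·1.33 = 0.4782 → θ = 28.56°; offset = 16.2·tan 28.56° = 8.8196 m.
Layer 3: sin θ = p·2.49 = 0.8952 → θ = 63.53°; offset = 17.2·tan 63.53° = 34.5470 m.
Total horizontal offset = 44.8773 m.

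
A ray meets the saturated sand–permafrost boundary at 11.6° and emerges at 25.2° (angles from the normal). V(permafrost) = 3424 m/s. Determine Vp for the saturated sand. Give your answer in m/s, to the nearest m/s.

1617 m/s

Snell's law: sin 11.6°/V₁ = sin 25.2°/V₂.
V₁ = V₂·sin 11.6°/sin 25.2° = 3424 × 0.4723 = 1617.01 m/s.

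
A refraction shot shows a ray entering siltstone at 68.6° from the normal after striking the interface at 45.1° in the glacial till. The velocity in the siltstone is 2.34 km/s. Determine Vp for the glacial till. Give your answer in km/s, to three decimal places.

Snell's law: sin 45.1°/V₁ = sin 68.6°/V₂.
V₁ = V₂·sin 45.1°/sin 68.6° = 2.34 × 0.7608 = 1.780 km/s.

1.780 km/s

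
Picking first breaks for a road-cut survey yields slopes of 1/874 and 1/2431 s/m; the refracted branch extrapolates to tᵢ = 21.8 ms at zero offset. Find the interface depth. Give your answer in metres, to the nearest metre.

θ_c = arcsin(874/2431) = 21.07°; cos θ_c = 0.9331.
tᵢ = 2h cos θ_c/V₁ ⇒ h = tᵢ·V₁/(2 cos θ_c) = 0.0218·874/(2·0.9331) = 10.21 m.

10 m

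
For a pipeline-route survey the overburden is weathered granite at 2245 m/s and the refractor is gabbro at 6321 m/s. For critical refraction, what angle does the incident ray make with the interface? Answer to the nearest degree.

Critical incidence: sin θ_c = V₁/V₂ = 2245/6321 = 0.3552.
θ_c = arcsin 0.3552 = 20.80°.
Measured from the interface: 90° − 20.80° = 69.20°.

69°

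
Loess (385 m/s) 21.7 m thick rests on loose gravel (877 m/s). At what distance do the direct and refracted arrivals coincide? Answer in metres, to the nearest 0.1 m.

69.5 m

θ_c = arcsin(385/877) = 26.04°, so cos θ_c = 0.8985 and tᵢ = 2h cos θ_c/V₁ = 0.1013 s.
At crossover x/V₁ = x/V₂ + tᵢ ⇒ x = tᵢ/(1/V₁ − 1/V₂) = 0.10128/(2.5974e-03 − 1.1403e-03) = 69.51 m.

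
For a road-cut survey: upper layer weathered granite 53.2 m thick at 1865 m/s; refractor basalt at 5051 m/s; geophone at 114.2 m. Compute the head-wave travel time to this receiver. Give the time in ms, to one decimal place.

75.6 ms

t = x/V₂ + 2h·√(V₂²−V₁²)/(V₁V₂).
√(V₂²−V₁²) = √(5051²−1865²) = 4694.1 m/s; delay term = 2·53.2·4694.1/(1865·5051) = 0.05302 s.
t = 114.2/5051 + 0.05302 = 0.07563 s.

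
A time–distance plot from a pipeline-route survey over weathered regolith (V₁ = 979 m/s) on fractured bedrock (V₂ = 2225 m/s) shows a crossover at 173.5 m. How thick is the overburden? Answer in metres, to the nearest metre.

54 m

h = (x_cross/2)·√((V₂−V₁)/(V₂+V₁)).
(V₂−V₁)/(V₂+V₁) = (2225−979)/(2225+979) = 0.3889; √ = 0.6236.
h = (173.5/2)·0.6236 = 54.10 m.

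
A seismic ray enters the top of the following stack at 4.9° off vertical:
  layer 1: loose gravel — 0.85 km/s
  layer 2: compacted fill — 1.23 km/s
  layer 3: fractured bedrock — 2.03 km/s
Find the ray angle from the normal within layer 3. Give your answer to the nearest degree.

12°

Snell's law across each interface conserves sin θ / V, so sin θ_3 = V_3·sin θ₁/V₁.
sin θ_3 = 2.03 × sin 4.9° / 0.85 = 0.2040.
θ_3 = 11.77° from the vertical.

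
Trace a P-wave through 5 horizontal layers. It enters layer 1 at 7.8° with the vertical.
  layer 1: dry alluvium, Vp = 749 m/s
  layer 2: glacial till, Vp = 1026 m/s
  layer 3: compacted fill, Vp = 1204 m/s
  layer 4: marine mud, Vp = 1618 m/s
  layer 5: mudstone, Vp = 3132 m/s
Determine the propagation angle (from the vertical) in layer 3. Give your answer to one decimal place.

12.6°

Snell's law across each interface conserves sin θ / V, so sin θ_3 = V_3·sin θ₁/V₁.
sin θ_3 = 1204 × sin 7.8° / 749 = 0.2182.
θ_3 = arcsin 0.2182 = 12.60°.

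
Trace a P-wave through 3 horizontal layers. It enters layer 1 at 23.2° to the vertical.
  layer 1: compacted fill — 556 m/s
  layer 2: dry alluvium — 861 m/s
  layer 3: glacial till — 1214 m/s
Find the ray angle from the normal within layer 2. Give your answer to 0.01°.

37.59°

Snell's law across each interface conserves sin θ / V, so sin θ_2 = V_2·sin θ₁/V₁.
sin θ_2 = 861 × sin 23.2° / 556 = 0.6100.
θ_2 = 37.59° from the vertical.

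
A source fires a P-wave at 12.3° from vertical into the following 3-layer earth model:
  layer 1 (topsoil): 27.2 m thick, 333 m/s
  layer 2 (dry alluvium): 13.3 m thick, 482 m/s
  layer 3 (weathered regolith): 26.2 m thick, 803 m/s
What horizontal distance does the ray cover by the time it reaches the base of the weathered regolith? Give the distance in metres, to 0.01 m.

p = sin θ₁/V₁ = sin 12.3°/333 = 6.3973e-04 s/m is conserved through the stack.
Layer 1: θ = 12.30°; offset = 27.2·tan 12.30° = 5.9306 m.
Layer 2: sin θ = p·482 = 0.3084 → θ = 17.96°; offset = 13.3·tan 17.96° = 4.3111 m.
Layer 3: sin θ = p·803 = 0.5137 → θ = 30.91°; offset = 26.2·tan 30.91° = 15.6871 m.
Summing the layer offsets gives 25.9288 m.

25.93 m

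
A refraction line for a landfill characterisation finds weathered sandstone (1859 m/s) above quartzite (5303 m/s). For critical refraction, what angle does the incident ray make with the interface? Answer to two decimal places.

Critical incidence: sin θ_c = V₁/V₂ = 1859/5303 = 0.3506.
θ_c = arcsin 0.3506 = 20.52°.
Measured from the interface: 90° − 20.52° = 69.48°.

69.48°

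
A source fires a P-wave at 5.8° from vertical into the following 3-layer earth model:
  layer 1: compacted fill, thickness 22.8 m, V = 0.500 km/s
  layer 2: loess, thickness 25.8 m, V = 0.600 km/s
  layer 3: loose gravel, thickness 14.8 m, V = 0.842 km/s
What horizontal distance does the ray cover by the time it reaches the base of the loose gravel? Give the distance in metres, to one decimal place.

8.0 m

Apply Snell's law at each interface; in layer i the horizontal offset is hᵢ·tan θᵢ.
Layer 1: θ = 5.80°; offset = 22.8·tan 5.80° = 2.316 m.
Layer 2: sin θ = 0.600·sin 5.8°/0.500 = 0.1213, θ = 6.97°; offset = 25.8·tan 6.97° = 3.152 m.
Layer 3: sin θ = 0.842·sin 5.8°/0.500 = 0.1702, θ = 9.80°; offset = 14.8·tan 9.80° = 2.556 m.
Summing the layer offsets gives 8.024 m.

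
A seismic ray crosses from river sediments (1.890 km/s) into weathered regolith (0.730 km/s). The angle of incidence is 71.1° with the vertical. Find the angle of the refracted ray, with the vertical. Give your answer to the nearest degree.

21°

Snell's law: sin θ₂ = (V₂/V₁)·sin θ₁ = (0.730/1.890)·sin 71.1° = 0.3654.
θ₂ = sin⁻¹(0.3654) = 21.43° (from vertical).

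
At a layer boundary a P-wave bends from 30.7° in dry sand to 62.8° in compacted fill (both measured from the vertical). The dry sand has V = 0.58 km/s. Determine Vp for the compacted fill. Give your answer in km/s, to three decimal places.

sin 30.7° = 0.5105; sin 62.8° = 0.8894.
V₂ = V₁·(sin θ₂/sin θ₁) = 0.58·(0.8894/0.5105) = 1.010 km/s.

1.010 km/s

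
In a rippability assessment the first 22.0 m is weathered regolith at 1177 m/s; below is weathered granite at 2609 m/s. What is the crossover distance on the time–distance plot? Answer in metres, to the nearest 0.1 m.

71.5 m

x_cross = 2h·√((V₂+V₁)/(V₂−V₁)).
(V₂+V₁)/(V₂−V₁) = (2609+1177)/(2609−1177) = 2.6439; √ = 1.6260.
x_cross = 2·22.0·1.6260 = 71.54 m.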